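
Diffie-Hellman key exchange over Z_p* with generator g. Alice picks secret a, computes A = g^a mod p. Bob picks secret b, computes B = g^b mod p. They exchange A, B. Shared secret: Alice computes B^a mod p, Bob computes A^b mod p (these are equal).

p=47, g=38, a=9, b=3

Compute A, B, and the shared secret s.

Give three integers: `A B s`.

A = 38^9 mod 47  (bits of 9 = 1001)
  bit 0 = 1: r = r^2 * 38 mod 47 = 1^2 * 38 = 1*38 = 38
  bit 1 = 0: r = r^2 mod 47 = 38^2 = 34
  bit 2 = 0: r = r^2 mod 47 = 34^2 = 28
  bit 3 = 1: r = r^2 * 38 mod 47 = 28^2 * 38 = 32*38 = 41
  -> A = 41
B = 38^3 mod 47  (bits of 3 = 11)
  bit 0 = 1: r = r^2 * 38 mod 47 = 1^2 * 38 = 1*38 = 38
  bit 1 = 1: r = r^2 * 38 mod 47 = 38^2 * 38 = 34*38 = 23
  -> B = 23
s = B^a = 23^9 mod 47  (bits of 9 = 1001)
  bit 0 = 1: r = r^2 * 23 mod 47 = 1^2 * 23 = 1*23 = 23
  bit 1 = 0: r = r^2 mod 47 = 23^2 = 12
  bit 2 = 0: r = r^2 mod 47 = 12^2 = 3
  bit 3 = 1: r = r^2 * 23 mod 47 = 3^2 * 23 = 9*23 = 19
  -> s = B^a = 19

Answer: 41 23 19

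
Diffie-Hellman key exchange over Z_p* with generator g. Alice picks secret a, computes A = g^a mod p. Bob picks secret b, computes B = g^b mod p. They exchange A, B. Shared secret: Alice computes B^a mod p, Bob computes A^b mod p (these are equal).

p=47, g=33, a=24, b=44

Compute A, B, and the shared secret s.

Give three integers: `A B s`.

Answer: 14 6 6

Derivation:
A = 33^24 mod 47  (bits of 24 = 11000)
  bit 0 = 1: r = r^2 * 33 mod 47 = 1^2 * 33 = 1*33 = 33
  bit 1 = 1: r = r^2 * 33 mod 47 = 33^2 * 33 = 8*33 = 29
  bit 2 = 0: r = r^2 mod 47 = 29^2 = 42
  bit 3 = 0: r = r^2 mod 47 = 42^2 = 25
  bit 4 = 0: r = r^2 mod 47 = 25^2 = 14
  -> A = 14
B = 33^44 mod 47  (bits of 44 = 101100)
  bit 0 = 1: r = r^2 * 33 mod 47 = 1^2 * 33 = 1*33 = 33
  bit 1 = 0: r = r^2 mod 47 = 33^2 = 8
  bit 2 = 1: r = r^2 * 33 mod 47 = 8^2 * 33 = 17*33 = 44
  bit 3 = 1: r = r^2 * 33 mod 47 = 44^2 * 33 = 9*33 = 15
  bit 4 = 0: r = r^2 mod 47 = 15^2 = 37
  bit 5 = 0: r = r^2 mod 47 = 37^2 = 6
  -> B = 6
s = B^a = 6^24 mod 47  (bits of 24 = 11000)
  bit 0 = 1: r = r^2 * 6 mod 47 = 1^2 * 6 = 1*6 = 6
  bit 1 = 1: r = r^2 * 6 mod 47 = 6^2 * 6 = 36*6 = 28
  bit 2 = 0: r = r^2 mod 47 = 28^2 = 32
  bit 3 = 0: r = r^2 mod 47 = 32^2 = 37
  bit 4 = 0: r = r^2 mod 47 = 37^2 = 6
  -> s = B^a = 6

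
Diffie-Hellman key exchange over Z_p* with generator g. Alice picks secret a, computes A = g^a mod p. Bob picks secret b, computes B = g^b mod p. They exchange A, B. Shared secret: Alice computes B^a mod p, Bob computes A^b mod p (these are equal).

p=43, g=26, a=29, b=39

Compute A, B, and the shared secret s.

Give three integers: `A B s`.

A = 26^29 mod 43  (bits of 29 = 11101)
  bit 0 = 1: r = r^2 * 26 mod 43 = 1^2 * 26 = 1*26 = 26
  bit 1 = 1: r = r^2 * 26 mod 43 = 26^2 * 26 = 31*26 = 32
  bit 2 = 1: r = r^2 * 26 mod 43 = 32^2 * 26 = 35*26 = 7
  bit 3 = 0: r = r^2 mod 43 = 7^2 = 6
  bit 4 = 1: r = r^2 * 26 mod 43 = 6^2 * 26 = 36*26 = 33
  -> A = 33
B = 26^39 mod 43  (bits of 39 = 100111)
  bit 0 = 1: r = r^2 * 26 mod 43 = 1^2 * 26 = 1*26 = 26
  bit 1 = 0: r = r^2 mod 43 = 26^2 = 31
  bit 2 = 0: r = r^2 mod 43 = 31^2 = 15
  bit 3 = 1: r = r^2 * 26 mod 43 = 15^2 * 26 = 10*26 = 2
  bit 4 = 1: r = r^2 * 26 mod 43 = 2^2 * 26 = 4*26 = 18
  bit 5 = 1: r = r^2 * 26 mod 43 = 18^2 * 26 = 23*26 = 39
  -> B = 39
s = B^a = 39^29 mod 43  (bits of 29 = 11101)
  bit 0 = 1: r = r^2 * 39 mod 43 = 1^2 * 39 = 1*39 = 39
  bit 1 = 1: r = r^2 * 39 mod 43 = 39^2 * 39 = 16*39 = 22
  bit 2 = 1: r = r^2 * 39 mod 43 = 22^2 * 39 = 11*39 = 42
  bit 3 = 0: r = r^2 mod 43 = 42^2 = 1
  bit 4 = 1: r = r^2 * 39 mod 43 = 1^2 * 39 = 1*39 = 39
  -> s = B^a = 39

Answer: 33 39 39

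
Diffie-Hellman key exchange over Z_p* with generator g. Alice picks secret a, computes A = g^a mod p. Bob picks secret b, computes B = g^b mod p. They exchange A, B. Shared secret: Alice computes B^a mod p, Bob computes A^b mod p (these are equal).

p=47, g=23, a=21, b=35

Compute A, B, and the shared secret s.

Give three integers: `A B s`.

Answer: 43 20 45

Derivation:
A = 23^21 mod 47  (bits of 21 = 10101)
  bit 0 = 1: r = r^2 * 23 mod 47 = 1^2 * 23 = 1*23 = 23
  bit 1 = 0: r = r^2 mod 47 = 23^2 = 12
  bit 2 = 1: r = r^2 * 23 mod 47 = 12^2 * 23 = 3*23 = 22
  bit 3 = 0: r = r^2 mod 47 = 22^2 = 14
  bit 4 = 1: r = r^2 * 23 mod 47 = 14^2 * 23 = 8*23 = 43
  -> A = 43
B = 23^35 mod 47  (bits of 35 = 100011)
  bit 0 = 1: r = r^2 * 23 mod 47 = 1^2 * 23 = 1*23 = 23
  bit 1 = 0: r = r^2 mod 47 = 23^2 = 12
  bit 2 = 0: r = r^2 mod 47 = 12^2 = 3
  bit 3 = 0: r = r^2 mod 47 = 3^2 = 9
  bit 4 = 1: r = r^2 * 23 mod 47 = 9^2 * 23 = 34*23 = 30
  bit 5 = 1: r = r^2 * 23 mod 47 = 30^2 * 23 = 7*23 = 20
  -> B = 20
s = B^a = 20^21 mod 47  (bits of 21 = 10101)
  bit 0 = 1: r = r^2 * 20 mod 47 = 1^2 * 20 = 1*20 = 20
  bit 1 = 0: r = r^2 mod 47 = 20^2 = 24
  bit 2 = 1: r = r^2 * 20 mod 47 = 24^2 * 20 = 12*20 = 5
  bit 3 = 0: r = r^2 mod 47 = 5^2 = 25
  bit 4 = 1: r = r^2 * 20 mod 47 = 25^2 * 20 = 14*20 = 45
  -> s = B^a = 45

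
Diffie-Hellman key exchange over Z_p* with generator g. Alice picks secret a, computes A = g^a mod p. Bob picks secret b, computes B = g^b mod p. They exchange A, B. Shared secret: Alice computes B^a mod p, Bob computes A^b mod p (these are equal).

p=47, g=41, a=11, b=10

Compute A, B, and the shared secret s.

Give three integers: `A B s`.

Answer: 33 18 9

Derivation:
A = 41^11 mod 47  (bits of 11 = 1011)
  bit 0 = 1: r = r^2 * 41 mod 47 = 1^2 * 41 = 1*41 = 41
  bit 1 = 0: r = r^2 mod 47 = 41^2 = 36
  bit 2 = 1: r = r^2 * 41 mod 47 = 36^2 * 41 = 27*41 = 26
  bit 3 = 1: r = r^2 * 41 mod 47 = 26^2 * 41 = 18*41 = 33
  -> A = 33
B = 41^10 mod 47  (bits of 10 = 1010)
  bit 0 = 1: r = r^2 * 41 mod 47 = 1^2 * 41 = 1*41 = 41
  bit 1 = 0: r = r^2 mod 47 = 41^2 = 36
  bit 2 = 1: r = r^2 * 41 mod 47 = 36^2 * 41 = 27*41 = 26
  bit 3 = 0: r = r^2 mod 47 = 26^2 = 18
  -> B = 18
s = B^a = 18^11 mod 47  (bits of 11 = 1011)
  bit 0 = 1: r = r^2 * 18 mod 47 = 1^2 * 18 = 1*18 = 18
  bit 1 = 0: r = r^2 mod 47 = 18^2 = 42
  bit 2 = 1: r = r^2 * 18 mod 47 = 42^2 * 18 = 25*18 = 27
  bit 3 = 1: r = r^2 * 18 mod 47 = 27^2 * 18 = 24*18 = 9
  -> s = B^a = 9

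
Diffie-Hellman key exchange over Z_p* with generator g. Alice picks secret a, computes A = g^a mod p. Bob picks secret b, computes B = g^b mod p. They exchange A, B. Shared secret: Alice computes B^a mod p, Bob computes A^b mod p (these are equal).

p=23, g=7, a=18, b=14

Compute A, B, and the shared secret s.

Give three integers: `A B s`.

A = 7^18 mod 23  (bits of 18 = 10010)
  bit 0 = 1: r = r^2 * 7 mod 23 = 1^2 * 7 = 1*7 = 7
  bit 1 = 0: r = r^2 mod 23 = 7^2 = 3
  bit 2 = 0: r = r^2 mod 23 = 3^2 = 9
  bit 3 = 1: r = r^2 * 7 mod 23 = 9^2 * 7 = 12*7 = 15
  bit 4 = 0: r = r^2 mod 23 = 15^2 = 18
  -> A = 18
B = 7^14 mod 23  (bits of 14 = 1110)
  bit 0 = 1: r = r^2 * 7 mod 23 = 1^2 * 7 = 1*7 = 7
  bit 1 = 1: r = r^2 * 7 mod 23 = 7^2 * 7 = 3*7 = 21
  bit 2 = 1: r = r^2 * 7 mod 23 = 21^2 * 7 = 4*7 = 5
  bit 3 = 0: r = r^2 mod 23 = 5^2 = 2
  -> B = 2
s = B^a = 2^18 mod 23  (bits of 18 = 10010)
  bit 0 = 1: r = r^2 * 2 mod 23 = 1^2 * 2 = 1*2 = 2
  bit 1 = 0: r = r^2 mod 23 = 2^2 = 4
  bit 2 = 0: r = r^2 mod 23 = 4^2 = 16
  bit 3 = 1: r = r^2 * 2 mod 23 = 16^2 * 2 = 3*2 = 6
  bit 4 = 0: r = r^2 mod 23 = 6^2 = 13
  -> s = B^a = 13

Answer: 18 2 13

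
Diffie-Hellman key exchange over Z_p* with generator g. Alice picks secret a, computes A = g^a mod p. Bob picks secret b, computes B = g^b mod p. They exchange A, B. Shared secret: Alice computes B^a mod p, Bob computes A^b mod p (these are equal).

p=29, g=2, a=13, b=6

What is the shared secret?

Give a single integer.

A = 2^13 mod 29  (bits of 13 = 1101)
  bit 0 = 1: r = r^2 * 2 mod 29 = 1^2 * 2 = 1*2 = 2
  bit 1 = 1: r = r^2 * 2 mod 29 = 2^2 * 2 = 4*2 = 8
  bit 2 = 0: r = r^2 mod 29 = 8^2 = 6
  bit 3 = 1: r = r^2 * 2 mod 29 = 6^2 * 2 = 7*2 = 14
  -> A = 14
B = 2^6 mod 29  (bits of 6 = 110)
  bit 0 = 1: r = r^2 * 2 mod 29 = 1^2 * 2 = 1*2 = 2
  bit 1 = 1: r = r^2 * 2 mod 29 = 2^2 * 2 = 4*2 = 8
  bit 2 = 0: r = r^2 mod 29 = 8^2 = 6
  -> B = 6
s = B^a = 6^13 mod 29  (bits of 13 = 1101)
  bit 0 = 1: r = r^2 * 6 mod 29 = 1^2 * 6 = 1*6 = 6
  bit 1 = 1: r = r^2 * 6 mod 29 = 6^2 * 6 = 7*6 = 13
  bit 2 = 0: r = r^2 mod 29 = 13^2 = 24
  bit 3 = 1: r = r^2 * 6 mod 29 = 24^2 * 6 = 25*6 = 5
  -> s = B^a = 5

Answer: 5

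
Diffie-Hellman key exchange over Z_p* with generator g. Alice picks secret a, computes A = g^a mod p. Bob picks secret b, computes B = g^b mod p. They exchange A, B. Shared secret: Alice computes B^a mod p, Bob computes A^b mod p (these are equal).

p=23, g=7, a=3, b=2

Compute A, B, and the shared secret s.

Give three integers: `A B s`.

Answer: 21 3 4

Derivation:
A = 7^3 mod 23  (bits of 3 = 11)
  bit 0 = 1: r = r^2 * 7 mod 23 = 1^2 * 7 = 1*7 = 7
  bit 1 = 1: r = r^2 * 7 mod 23 = 7^2 * 7 = 3*7 = 21
  -> A = 21
B = 7^2 mod 23  (bits of 2 = 10)
  bit 0 = 1: r = r^2 * 7 mod 23 = 1^2 * 7 = 1*7 = 7
  bit 1 = 0: r = r^2 mod 23 = 7^2 = 3
  -> B = 3
s = B^a = 3^3 mod 23  (bits of 3 = 11)
  bit 0 = 1: r = r^2 * 3 mod 23 = 1^2 * 3 = 1*3 = 3
  bit 1 = 1: r = r^2 * 3 mod 23 = 3^2 * 3 = 9*3 = 4
  -> s = B^a = 4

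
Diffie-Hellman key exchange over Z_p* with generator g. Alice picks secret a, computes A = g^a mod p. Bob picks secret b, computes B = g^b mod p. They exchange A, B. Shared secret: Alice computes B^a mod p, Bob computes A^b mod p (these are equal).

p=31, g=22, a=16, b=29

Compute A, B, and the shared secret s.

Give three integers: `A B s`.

A = 22^16 mod 31  (bits of 16 = 10000)
  bit 0 = 1: r = r^2 * 22 mod 31 = 1^2 * 22 = 1*22 = 22
  bit 1 = 0: r = r^2 mod 31 = 22^2 = 19
  bit 2 = 0: r = r^2 mod 31 = 19^2 = 20
  bit 3 = 0: r = r^2 mod 31 = 20^2 = 28
  bit 4 = 0: r = r^2 mod 31 = 28^2 = 9
  -> A = 9
B = 22^29 mod 31  (bits of 29 = 11101)
  bit 0 = 1: r = r^2 * 22 mod 31 = 1^2 * 22 = 1*22 = 22
  bit 1 = 1: r = r^2 * 22 mod 31 = 22^2 * 22 = 19*22 = 15
  bit 2 = 1: r = r^2 * 22 mod 31 = 15^2 * 22 = 8*22 = 21
  bit 3 = 0: r = r^2 mod 31 = 21^2 = 7
  bit 4 = 1: r = r^2 * 22 mod 31 = 7^2 * 22 = 18*22 = 24
  -> B = 24
s = B^a = 24^16 mod 31  (bits of 16 = 10000)
  bit 0 = 1: r = r^2 * 24 mod 31 = 1^2 * 24 = 1*24 = 24
  bit 1 = 0: r = r^2 mod 31 = 24^2 = 18
  bit 2 = 0: r = r^2 mod 31 = 18^2 = 14
  bit 3 = 0: r = r^2 mod 31 = 14^2 = 10
  bit 4 = 0: r = r^2 mod 31 = 10^2 = 7
  -> s = B^a = 7

Answer: 9 24 7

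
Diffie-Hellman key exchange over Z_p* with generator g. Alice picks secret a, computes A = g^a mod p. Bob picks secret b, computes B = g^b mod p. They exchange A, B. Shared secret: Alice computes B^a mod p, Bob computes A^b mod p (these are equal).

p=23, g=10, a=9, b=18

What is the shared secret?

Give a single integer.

A = 10^9 mod 23  (bits of 9 = 1001)
  bit 0 = 1: r = r^2 * 10 mod 23 = 1^2 * 10 = 1*10 = 10
  bit 1 = 0: r = r^2 mod 23 = 10^2 = 8
  bit 2 = 0: r = r^2 mod 23 = 8^2 = 18
  bit 3 = 1: r = r^2 * 10 mod 23 = 18^2 * 10 = 2*10 = 20
  -> A = 20
B = 10^18 mod 23  (bits of 18 = 10010)
  bit 0 = 1: r = r^2 * 10 mod 23 = 1^2 * 10 = 1*10 = 10
  bit 1 = 0: r = r^2 mod 23 = 10^2 = 8
  bit 2 = 0: r = r^2 mod 23 = 8^2 = 18
  bit 3 = 1: r = r^2 * 10 mod 23 = 18^2 * 10 = 2*10 = 20
  bit 4 = 0: r = r^2 mod 23 = 20^2 = 9
  -> B = 9
s = B^a = 9^9 mod 23  (bits of 9 = 1001)
  bit 0 = 1: r = r^2 * 9 mod 23 = 1^2 * 9 = 1*9 = 9
  bit 1 = 0: r = r^2 mod 23 = 9^2 = 12
  bit 2 = 0: r = r^2 mod 23 = 12^2 = 6
  bit 3 = 1: r = r^2 * 9 mod 23 = 6^2 * 9 = 13*9 = 2
  -> s = B^a = 2

Answer: 2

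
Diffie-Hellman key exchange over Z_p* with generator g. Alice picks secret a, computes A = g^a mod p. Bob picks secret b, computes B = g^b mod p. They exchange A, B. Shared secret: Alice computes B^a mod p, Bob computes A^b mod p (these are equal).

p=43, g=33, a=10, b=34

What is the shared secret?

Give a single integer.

Answer: 24

Derivation:
A = 33^10 mod 43  (bits of 10 = 1010)
  bit 0 = 1: r = r^2 * 33 mod 43 = 1^2 * 33 = 1*33 = 33
  bit 1 = 0: r = r^2 mod 43 = 33^2 = 14
  bit 2 = 1: r = r^2 * 33 mod 43 = 14^2 * 33 = 24*33 = 18
  bit 3 = 0: r = r^2 mod 43 = 18^2 = 23
  -> A = 23
B = 33^34 mod 43  (bits of 34 = 100010)
  bit 0 = 1: r = r^2 * 33 mod 43 = 1^2 * 33 = 1*33 = 33
  bit 1 = 0: r = r^2 mod 43 = 33^2 = 14
  bit 2 = 0: r = r^2 mod 43 = 14^2 = 24
  bit 3 = 0: r = r^2 mod 43 = 24^2 = 17
  bit 4 = 1: r = r^2 * 33 mod 43 = 17^2 * 33 = 31*33 = 34
  bit 5 = 0: r = r^2 mod 43 = 34^2 = 38
  -> B = 38
s = B^a = 38^10 mod 43  (bits of 10 = 1010)
  bit 0 = 1: r = r^2 * 38 mod 43 = 1^2 * 38 = 1*38 = 38
  bit 1 = 0: r = r^2 mod 43 = 38^2 = 25
  bit 2 = 1: r = r^2 * 38 mod 43 = 25^2 * 38 = 23*38 = 14
  bit 3 = 0: r = r^2 mod 43 = 14^2 = 24
  -> s = B^a = 24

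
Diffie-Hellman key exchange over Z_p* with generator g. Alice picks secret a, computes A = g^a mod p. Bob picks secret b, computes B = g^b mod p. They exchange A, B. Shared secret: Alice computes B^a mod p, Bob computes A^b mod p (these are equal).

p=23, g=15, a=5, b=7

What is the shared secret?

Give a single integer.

Answer: 5

Derivation:
A = 15^5 mod 23  (bits of 5 = 101)
  bit 0 = 1: r = r^2 * 15 mod 23 = 1^2 * 15 = 1*15 = 15
  bit 1 = 0: r = r^2 mod 23 = 15^2 = 18
  bit 2 = 1: r = r^2 * 15 mod 23 = 18^2 * 15 = 2*15 = 7
  -> A = 7
B = 15^7 mod 23  (bits of 7 = 111)
  bit 0 = 1: r = r^2 * 15 mod 23 = 1^2 * 15 = 1*15 = 15
  bit 1 = 1: r = r^2 * 15 mod 23 = 15^2 * 15 = 18*15 = 17
  bit 2 = 1: r = r^2 * 15 mod 23 = 17^2 * 15 = 13*15 = 11
  -> B = 11
s = B^a = 11^5 mod 23  (bits of 5 = 101)
  bit 0 = 1: r = r^2 * 11 mod 23 = 1^2 * 11 = 1*11 = 11
  bit 1 = 0: r = r^2 mod 23 = 11^2 = 6
  bit 2 = 1: r = r^2 * 11 mod 23 = 6^2 * 11 = 13*11 = 5
  -> s = B^a = 5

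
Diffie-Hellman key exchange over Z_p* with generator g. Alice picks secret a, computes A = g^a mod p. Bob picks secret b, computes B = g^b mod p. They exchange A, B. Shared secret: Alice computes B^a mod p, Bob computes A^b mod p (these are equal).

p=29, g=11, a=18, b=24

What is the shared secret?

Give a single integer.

Answer: 23

Derivation:
A = 11^18 mod 29  (bits of 18 = 10010)
  bit 0 = 1: r = r^2 * 11 mod 29 = 1^2 * 11 = 1*11 = 11
  bit 1 = 0: r = r^2 mod 29 = 11^2 = 5
  bit 2 = 0: r = r^2 mod 29 = 5^2 = 25
  bit 3 = 1: r = r^2 * 11 mod 29 = 25^2 * 11 = 16*11 = 2
  bit 4 = 0: r = r^2 mod 29 = 2^2 = 4
  -> A = 4
B = 11^24 mod 29  (bits of 24 = 11000)
  bit 0 = 1: r = r^2 * 11 mod 29 = 1^2 * 11 = 1*11 = 11
  bit 1 = 1: r = r^2 * 11 mod 29 = 11^2 * 11 = 5*11 = 26
  bit 2 = 0: r = r^2 mod 29 = 26^2 = 9
  bit 3 = 0: r = r^2 mod 29 = 9^2 = 23
  bit 4 = 0: r = r^2 mod 29 = 23^2 = 7
  -> B = 7
s = B^a = 7^18 mod 29  (bits of 18 = 10010)
  bit 0 = 1: r = r^2 * 7 mod 29 = 1^2 * 7 = 1*7 = 7
  bit 1 = 0: r = r^2 mod 29 = 7^2 = 20
  bit 2 = 0: r = r^2 mod 29 = 20^2 = 23
  bit 3 = 1: r = r^2 * 7 mod 29 = 23^2 * 7 = 7*7 = 20
  bit 4 = 0: r = r^2 mod 29 = 20^2 = 23
  -> s = B^a = 23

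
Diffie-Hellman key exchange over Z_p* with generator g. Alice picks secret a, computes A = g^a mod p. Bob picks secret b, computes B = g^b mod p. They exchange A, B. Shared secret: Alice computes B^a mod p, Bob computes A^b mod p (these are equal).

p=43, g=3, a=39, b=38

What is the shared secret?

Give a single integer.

A = 3^39 mod 43  (bits of 39 = 100111)
  bit 0 = 1: r = r^2 * 3 mod 43 = 1^2 * 3 = 1*3 = 3
  bit 1 = 0: r = r^2 mod 43 = 3^2 = 9
  bit 2 = 0: r = r^2 mod 43 = 9^2 = 38
  bit 3 = 1: r = r^2 * 3 mod 43 = 38^2 * 3 = 25*3 = 32
  bit 4 = 1: r = r^2 * 3 mod 43 = 32^2 * 3 = 35*3 = 19
  bit 5 = 1: r = r^2 * 3 mod 43 = 19^2 * 3 = 17*3 = 8
  -> A = 8
B = 3^38 mod 43  (bits of 38 = 100110)
  bit 0 = 1: r = r^2 * 3 mod 43 = 1^2 * 3 = 1*3 = 3
  bit 1 = 0: r = r^2 mod 43 = 3^2 = 9
  bit 2 = 0: r = r^2 mod 43 = 9^2 = 38
  bit 3 = 1: r = r^2 * 3 mod 43 = 38^2 * 3 = 25*3 = 32
  bit 4 = 1: r = r^2 * 3 mod 43 = 32^2 * 3 = 35*3 = 19
  bit 5 = 0: r = r^2 mod 43 = 19^2 = 17
  -> B = 17
s = B^a = 17^39 mod 43  (bits of 39 = 100111)
  bit 0 = 1: r = r^2 * 17 mod 43 = 1^2 * 17 = 1*17 = 17
  bit 1 = 0: r = r^2 mod 43 = 17^2 = 31
  bit 2 = 0: r = r^2 mod 43 = 31^2 = 15
  bit 3 = 1: r = r^2 * 17 mod 43 = 15^2 * 17 = 10*17 = 41
  bit 4 = 1: r = r^2 * 17 mod 43 = 41^2 * 17 = 4*17 = 25
  bit 5 = 1: r = r^2 * 17 mod 43 = 25^2 * 17 = 23*17 = 4
  -> s = B^a = 4

Answer: 4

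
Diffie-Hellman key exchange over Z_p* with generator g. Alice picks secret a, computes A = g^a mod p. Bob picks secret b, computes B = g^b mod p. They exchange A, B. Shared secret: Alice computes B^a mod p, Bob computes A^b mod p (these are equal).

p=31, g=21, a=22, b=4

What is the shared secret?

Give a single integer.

Answer: 9

Derivation:
A = 21^22 mod 31  (bits of 22 = 10110)
  bit 0 = 1: r = r^2 * 21 mod 31 = 1^2 * 21 = 1*21 = 21
  bit 1 = 0: r = r^2 mod 31 = 21^2 = 7
  bit 2 = 1: r = r^2 * 21 mod 31 = 7^2 * 21 = 18*21 = 6
  bit 3 = 1: r = r^2 * 21 mod 31 = 6^2 * 21 = 5*21 = 12
  bit 4 = 0: r = r^2 mod 31 = 12^2 = 20
  -> A = 20
B = 21^4 mod 31  (bits of 4 = 100)
  bit 0 = 1: r = r^2 * 21 mod 31 = 1^2 * 21 = 1*21 = 21
  bit 1 = 0: r = r^2 mod 31 = 21^2 = 7
  bit 2 = 0: r = r^2 mod 31 = 7^2 = 18
  -> B = 18
s = B^a = 18^22 mod 31  (bits of 22 = 10110)
  bit 0 = 1: r = r^2 * 18 mod 31 = 1^2 * 18 = 1*18 = 18
  bit 1 = 0: r = r^2 mod 31 = 18^2 = 14
  bit 2 = 1: r = r^2 * 18 mod 31 = 14^2 * 18 = 10*18 = 25
  bit 3 = 1: r = r^2 * 18 mod 31 = 25^2 * 18 = 5*18 = 28
  bit 4 = 0: r = r^2 mod 31 = 28^2 = 9
  -> s = B^a = 9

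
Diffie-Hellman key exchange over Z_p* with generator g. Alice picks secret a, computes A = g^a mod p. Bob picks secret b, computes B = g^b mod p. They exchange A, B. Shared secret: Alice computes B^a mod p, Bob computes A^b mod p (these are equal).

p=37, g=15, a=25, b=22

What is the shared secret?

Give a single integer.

A = 15^25 mod 37  (bits of 25 = 11001)
  bit 0 = 1: r = r^2 * 15 mod 37 = 1^2 * 15 = 1*15 = 15
  bit 1 = 1: r = r^2 * 15 mod 37 = 15^2 * 15 = 3*15 = 8
  bit 2 = 0: r = r^2 mod 37 = 8^2 = 27
  bit 3 = 0: r = r^2 mod 37 = 27^2 = 26
  bit 4 = 1: r = r^2 * 15 mod 37 = 26^2 * 15 = 10*15 = 2
  -> A = 2
B = 15^22 mod 37  (bits of 22 = 10110)
  bit 0 = 1: r = r^2 * 15 mod 37 = 1^2 * 15 = 1*15 = 15
  bit 1 = 0: r = r^2 mod 37 = 15^2 = 3
  bit 2 = 1: r = r^2 * 15 mod 37 = 3^2 * 15 = 9*15 = 24
  bit 3 = 1: r = r^2 * 15 mod 37 = 24^2 * 15 = 21*15 = 19
  bit 4 = 0: r = r^2 mod 37 = 19^2 = 28
  -> B = 28
s = B^a = 28^25 mod 37  (bits of 25 = 11001)
  bit 0 = 1: r = r^2 * 28 mod 37 = 1^2 * 28 = 1*28 = 28
  bit 1 = 1: r = r^2 * 28 mod 37 = 28^2 * 28 = 7*28 = 11
  bit 2 = 0: r = r^2 mod 37 = 11^2 = 10
  bit 3 = 0: r = r^2 mod 37 = 10^2 = 26
  bit 4 = 1: r = r^2 * 28 mod 37 = 26^2 * 28 = 10*28 = 21
  -> s = B^a = 21

Answer: 21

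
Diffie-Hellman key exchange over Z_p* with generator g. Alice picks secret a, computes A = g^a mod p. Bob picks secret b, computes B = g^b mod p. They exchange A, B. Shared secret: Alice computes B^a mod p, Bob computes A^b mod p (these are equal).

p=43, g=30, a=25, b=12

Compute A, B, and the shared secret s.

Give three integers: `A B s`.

Answer: 34 41 16

Derivation:
A = 30^25 mod 43  (bits of 25 = 11001)
  bit 0 = 1: r = r^2 * 30 mod 43 = 1^2 * 30 = 1*30 = 30
  bit 1 = 1: r = r^2 * 30 mod 43 = 30^2 * 30 = 40*30 = 39
  bit 2 = 0: r = r^2 mod 43 = 39^2 = 16
  bit 3 = 0: r = r^2 mod 43 = 16^2 = 41
  bit 4 = 1: r = r^2 * 30 mod 43 = 41^2 * 30 = 4*30 = 34
  -> A = 34
B = 30^12 mod 43  (bits of 12 = 1100)
  bit 0 = 1: r = r^2 * 30 mod 43 = 1^2 * 30 = 1*30 = 30
  bit 1 = 1: r = r^2 * 30 mod 43 = 30^2 * 30 = 40*30 = 39
  bit 2 = 0: r = r^2 mod 43 = 39^2 = 16
  bit 3 = 0: r = r^2 mod 43 = 16^2 = 41
  -> B = 41
s = B^a = 41^25 mod 43  (bits of 25 = 11001)
  bit 0 = 1: r = r^2 * 41 mod 43 = 1^2 * 41 = 1*41 = 41
  bit 1 = 1: r = r^2 * 41 mod 43 = 41^2 * 41 = 4*41 = 35
  bit 2 = 0: r = r^2 mod 43 = 35^2 = 21
  bit 3 = 0: r = r^2 mod 43 = 21^2 = 11
  bit 4 = 1: r = r^2 * 41 mod 43 = 11^2 * 41 = 35*41 = 16
  -> s = B^a = 16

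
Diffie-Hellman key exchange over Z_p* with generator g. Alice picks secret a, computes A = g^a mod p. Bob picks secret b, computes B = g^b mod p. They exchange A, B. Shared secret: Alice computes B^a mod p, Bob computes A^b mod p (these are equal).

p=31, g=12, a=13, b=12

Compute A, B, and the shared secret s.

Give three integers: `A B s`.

Answer: 17 4 2

Derivation:
A = 12^13 mod 31  (bits of 13 = 1101)
  bit 0 = 1: r = r^2 * 12 mod 31 = 1^2 * 12 = 1*12 = 12
  bit 1 = 1: r = r^2 * 12 mod 31 = 12^2 * 12 = 20*12 = 23
  bit 2 = 0: r = r^2 mod 31 = 23^2 = 2
  bit 3 = 1: r = r^2 * 12 mod 31 = 2^2 * 12 = 4*12 = 17
  -> A = 17
B = 12^12 mod 31  (bits of 12 = 1100)
  bit 0 = 1: r = r^2 * 12 mod 31 = 1^2 * 12 = 1*12 = 12
  bit 1 = 1: r = r^2 * 12 mod 31 = 12^2 * 12 = 20*12 = 23
  bit 2 = 0: r = r^2 mod 31 = 23^2 = 2
  bit 3 = 0: r = r^2 mod 31 = 2^2 = 4
  -> B = 4
s = B^a = 4^13 mod 31  (bits of 13 = 1101)
  bit 0 = 1: r = r^2 * 4 mod 31 = 1^2 * 4 = 1*4 = 4
  bit 1 = 1: r = r^2 * 4 mod 31 = 4^2 * 4 = 16*4 = 2
  bit 2 = 0: r = r^2 mod 31 = 2^2 = 4
  bit 3 = 1: r = r^2 * 4 mod 31 = 4^2 * 4 = 16*4 = 2
  -> s = B^a = 2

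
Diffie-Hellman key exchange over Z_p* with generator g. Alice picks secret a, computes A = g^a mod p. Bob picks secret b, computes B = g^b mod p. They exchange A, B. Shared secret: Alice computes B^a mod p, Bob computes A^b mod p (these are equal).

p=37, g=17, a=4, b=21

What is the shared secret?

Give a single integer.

Answer: 26

Derivation:
A = 17^4 mod 37  (bits of 4 = 100)
  bit 0 = 1: r = r^2 * 17 mod 37 = 1^2 * 17 = 1*17 = 17
  bit 1 = 0: r = r^2 mod 37 = 17^2 = 30
  bit 2 = 0: r = r^2 mod 37 = 30^2 = 12
  -> A = 12
B = 17^21 mod 37  (bits of 21 = 10101)
  bit 0 = 1: r = r^2 * 17 mod 37 = 1^2 * 17 = 1*17 = 17
  bit 1 = 0: r = r^2 mod 37 = 17^2 = 30
  bit 2 = 1: r = r^2 * 17 mod 37 = 30^2 * 17 = 12*17 = 19
  bit 3 = 0: r = r^2 mod 37 = 19^2 = 28
  bit 4 = 1: r = r^2 * 17 mod 37 = 28^2 * 17 = 7*17 = 8
  -> B = 8
s = B^a = 8^4 mod 37  (bits of 4 = 100)
  bit 0 = 1: r = r^2 * 8 mod 37 = 1^2 * 8 = 1*8 = 8
  bit 1 = 0: r = r^2 mod 37 = 8^2 = 27
  bit 2 = 0: r = r^2 mod 37 = 27^2 = 26
  -> s = B^a = 26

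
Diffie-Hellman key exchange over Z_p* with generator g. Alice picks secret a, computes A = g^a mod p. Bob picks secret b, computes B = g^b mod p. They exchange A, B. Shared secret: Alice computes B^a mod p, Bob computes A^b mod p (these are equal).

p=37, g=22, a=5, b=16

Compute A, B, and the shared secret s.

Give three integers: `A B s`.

Answer: 13 12 7

Derivation:
A = 22^5 mod 37  (bits of 5 = 101)
  bit 0 = 1: r = r^2 * 22 mod 37 = 1^2 * 22 = 1*22 = 22
  bit 1 = 0: r = r^2 mod 37 = 22^2 = 3
  bit 2 = 1: r = r^2 * 22 mod 37 = 3^2 * 22 = 9*22 = 13
  -> A = 13
B = 22^16 mod 37  (bits of 16 = 10000)
  bit 0 = 1: r = r^2 * 22 mod 37 = 1^2 * 22 = 1*22 = 22
  bit 1 = 0: r = r^2 mod 37 = 22^2 = 3
  bit 2 = 0: r = r^2 mod 37 = 3^2 = 9
  bit 3 = 0: r = r^2 mod 37 = 9^2 = 7
  bit 4 = 0: r = r^2 mod 37 = 7^2 = 12
  -> B = 12
s = B^a = 12^5 mod 37  (bits of 5 = 101)
  bit 0 = 1: r = r^2 * 12 mod 37 = 1^2 * 12 = 1*12 = 12
  bit 1 = 0: r = r^2 mod 37 = 12^2 = 33
  bit 2 = 1: r = r^2 * 12 mod 37 = 33^2 * 12 = 16*12 = 7
  -> s = B^a = 7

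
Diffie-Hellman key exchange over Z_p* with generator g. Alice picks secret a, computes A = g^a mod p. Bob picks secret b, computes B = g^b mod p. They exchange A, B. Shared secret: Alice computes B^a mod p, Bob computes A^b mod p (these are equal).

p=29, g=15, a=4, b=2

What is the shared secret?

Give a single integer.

Answer: 23

Derivation:
A = 15^4 mod 29  (bits of 4 = 100)
  bit 0 = 1: r = r^2 * 15 mod 29 = 1^2 * 15 = 1*15 = 15
  bit 1 = 0: r = r^2 mod 29 = 15^2 = 22
  bit 2 = 0: r = r^2 mod 29 = 22^2 = 20
  -> A = 20
B = 15^2 mod 29  (bits of 2 = 10)
  bit 0 = 1: r = r^2 * 15 mod 29 = 1^2 * 15 = 1*15 = 15
  bit 1 = 0: r = r^2 mod 29 = 15^2 = 22
  -> B = 22
s = B^a = 22^4 mod 29  (bits of 4 = 100)
  bit 0 = 1: r = r^2 * 22 mod 29 = 1^2 * 22 = 1*22 = 22
  bit 1 = 0: r = r^2 mod 29 = 22^2 = 20
  bit 2 = 0: r = r^2 mod 29 = 20^2 = 23
  -> s = B^a = 23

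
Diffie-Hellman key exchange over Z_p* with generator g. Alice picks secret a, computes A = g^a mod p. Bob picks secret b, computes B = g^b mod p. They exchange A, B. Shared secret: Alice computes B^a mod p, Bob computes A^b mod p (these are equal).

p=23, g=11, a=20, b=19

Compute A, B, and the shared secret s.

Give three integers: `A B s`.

Answer: 4 15 9

Derivation:
A = 11^20 mod 23  (bits of 20 = 10100)
  bit 0 = 1: r = r^2 * 11 mod 23 = 1^2 * 11 = 1*11 = 11
  bit 1 = 0: r = r^2 mod 23 = 11^2 = 6
  bit 2 = 1: r = r^2 * 11 mod 23 = 6^2 * 11 = 13*11 = 5
  bit 3 = 0: r = r^2 mod 23 = 5^2 = 2
  bit 4 = 0: r = r^2 mod 23 = 2^2 = 4
  -> A = 4
B = 11^19 mod 23  (bits of 19 = 10011)
  bit 0 = 1: r = r^2 * 11 mod 23 = 1^2 * 11 = 1*11 = 11
  bit 1 = 0: r = r^2 mod 23 = 11^2 = 6
  bit 2 = 0: r = r^2 mod 23 = 6^2 = 13
  bit 3 = 1: r = r^2 * 11 mod 23 = 13^2 * 11 = 8*11 = 19
  bit 4 = 1: r = r^2 * 11 mod 23 = 19^2 * 11 = 16*11 = 15
  -> B = 15
s = B^a = 15^20 mod 23  (bits of 20 = 10100)
  bit 0 = 1: r = r^2 * 15 mod 23 = 1^2 * 15 = 1*15 = 15
  bit 1 = 0: r = r^2 mod 23 = 15^2 = 18
  bit 2 = 1: r = r^2 * 15 mod 23 = 18^2 * 15 = 2*15 = 7
  bit 3 = 0: r = r^2 mod 23 = 7^2 = 3
  bit 4 = 0: r = r^2 mod 23 = 3^2 = 9
  -> s = B^a = 9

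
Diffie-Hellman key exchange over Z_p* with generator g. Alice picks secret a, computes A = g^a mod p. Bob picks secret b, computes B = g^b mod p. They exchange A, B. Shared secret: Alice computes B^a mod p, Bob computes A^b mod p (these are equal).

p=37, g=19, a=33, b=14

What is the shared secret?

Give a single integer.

Answer: 27

Derivation:
A = 19^33 mod 37  (bits of 33 = 100001)
  bit 0 = 1: r = r^2 * 19 mod 37 = 1^2 * 19 = 1*19 = 19
  bit 1 = 0: r = r^2 mod 37 = 19^2 = 28
  bit 2 = 0: r = r^2 mod 37 = 28^2 = 7
  bit 3 = 0: r = r^2 mod 37 = 7^2 = 12
  bit 4 = 0: r = r^2 mod 37 = 12^2 = 33
  bit 5 = 1: r = r^2 * 19 mod 37 = 33^2 * 19 = 16*19 = 8
  -> A = 8
B = 19^14 mod 37  (bits of 14 = 1110)
  bit 0 = 1: r = r^2 * 19 mod 37 = 1^2 * 19 = 1*19 = 19
  bit 1 = 1: r = r^2 * 19 mod 37 = 19^2 * 19 = 28*19 = 14
  bit 2 = 1: r = r^2 * 19 mod 37 = 14^2 * 19 = 11*19 = 24
  bit 3 = 0: r = r^2 mod 37 = 24^2 = 21
  -> B = 21
s = B^a = 21^33 mod 37  (bits of 33 = 100001)
  bit 0 = 1: r = r^2 * 21 mod 37 = 1^2 * 21 = 1*21 = 21
  bit 1 = 0: r = r^2 mod 37 = 21^2 = 34
  bit 2 = 0: r = r^2 mod 37 = 34^2 = 9
  bit 3 = 0: r = r^2 mod 37 = 9^2 = 7
  bit 4 = 0: r = r^2 mod 37 = 7^2 = 12
  bit 5 = 1: r = r^2 * 21 mod 37 = 12^2 * 21 = 33*21 = 27
  -> s = B^a = 27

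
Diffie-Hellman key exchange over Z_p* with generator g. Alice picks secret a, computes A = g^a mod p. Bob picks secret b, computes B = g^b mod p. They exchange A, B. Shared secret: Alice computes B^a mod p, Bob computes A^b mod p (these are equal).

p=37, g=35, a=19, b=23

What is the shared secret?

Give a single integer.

Answer: 5

Derivation:
A = 35^19 mod 37  (bits of 19 = 10011)
  bit 0 = 1: r = r^2 * 35 mod 37 = 1^2 * 35 = 1*35 = 35
  bit 1 = 0: r = r^2 mod 37 = 35^2 = 4
  bit 2 = 0: r = r^2 mod 37 = 4^2 = 16
  bit 3 = 1: r = r^2 * 35 mod 37 = 16^2 * 35 = 34*35 = 6
  bit 4 = 1: r = r^2 * 35 mod 37 = 6^2 * 35 = 36*35 = 2
  -> A = 2
B = 35^23 mod 37  (bits of 23 = 10111)
  bit 0 = 1: r = r^2 * 35 mod 37 = 1^2 * 35 = 1*35 = 35
  bit 1 = 0: r = r^2 mod 37 = 35^2 = 4
  bit 2 = 1: r = r^2 * 35 mod 37 = 4^2 * 35 = 16*35 = 5
  bit 3 = 1: r = r^2 * 35 mod 37 = 5^2 * 35 = 25*35 = 24
  bit 4 = 1: r = r^2 * 35 mod 37 = 24^2 * 35 = 21*35 = 32
  -> B = 32
s = B^a = 32^19 mod 37  (bits of 19 = 10011)
  bit 0 = 1: r = r^2 * 32 mod 37 = 1^2 * 32 = 1*32 = 32
  bit 1 = 0: r = r^2 mod 37 = 32^2 = 25
  bit 2 = 0: r = r^2 mod 37 = 25^2 = 33
  bit 3 = 1: r = r^2 * 32 mod 37 = 33^2 * 32 = 16*32 = 31
  bit 4 = 1: r = r^2 * 32 mod 37 = 31^2 * 32 = 36*32 = 5
  -> s = B^a = 5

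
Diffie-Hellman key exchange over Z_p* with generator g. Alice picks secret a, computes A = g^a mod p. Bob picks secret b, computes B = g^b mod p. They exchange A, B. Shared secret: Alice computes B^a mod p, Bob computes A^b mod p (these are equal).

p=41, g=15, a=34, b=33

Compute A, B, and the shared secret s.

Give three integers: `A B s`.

Answer: 33 35 20

Derivation:
A = 15^34 mod 41  (bits of 34 = 100010)
  bit 0 = 1: r = r^2 * 15 mod 41 = 1^2 * 15 = 1*15 = 15
  bit 1 = 0: r = r^2 mod 41 = 15^2 = 20
  bit 2 = 0: r = r^2 mod 41 = 20^2 = 31
  bit 3 = 0: r = r^2 mod 41 = 31^2 = 18
  bit 4 = 1: r = r^2 * 15 mod 41 = 18^2 * 15 = 37*15 = 22
  bit 5 = 0: r = r^2 mod 41 = 22^2 = 33
  -> A = 33
B = 15^33 mod 41  (bits of 33 = 100001)
  bit 0 = 1: r = r^2 * 15 mod 41 = 1^2 * 15 = 1*15 = 15
  bit 1 = 0: r = r^2 mod 41 = 15^2 = 20
  bit 2 = 0: r = r^2 mod 41 = 20^2 = 31
  bit 3 = 0: r = r^2 mod 41 = 31^2 = 18
  bit 4 = 0: r = r^2 mod 41 = 18^2 = 37
  bit 5 = 1: r = r^2 * 15 mod 41 = 37^2 * 15 = 16*15 = 35
  -> B = 35
s = B^a = 35^34 mod 41  (bits of 34 = 100010)
  bit 0 = 1: r = r^2 * 35 mod 41 = 1^2 * 35 = 1*35 = 35
  bit 1 = 0: r = r^2 mod 41 = 35^2 = 36
  bit 2 = 0: r = r^2 mod 41 = 36^2 = 25
  bit 3 = 0: r = r^2 mod 41 = 25^2 = 10
  bit 4 = 1: r = r^2 * 35 mod 41 = 10^2 * 35 = 18*35 = 15
  bit 5 = 0: r = r^2 mod 41 = 15^2 = 20
  -> s = B^a = 20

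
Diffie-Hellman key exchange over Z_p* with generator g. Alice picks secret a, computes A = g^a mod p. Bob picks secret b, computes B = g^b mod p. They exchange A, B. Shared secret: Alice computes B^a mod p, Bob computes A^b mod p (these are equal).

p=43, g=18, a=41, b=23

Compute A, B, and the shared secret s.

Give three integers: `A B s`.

A = 18^41 mod 43  (bits of 41 = 101001)
  bit 0 = 1: r = r^2 * 18 mod 43 = 1^2 * 18 = 1*18 = 18
  bit 1 = 0: r = r^2 mod 43 = 18^2 = 23
  bit 2 = 1: r = r^2 * 18 mod 43 = 23^2 * 18 = 13*18 = 19
  bit 3 = 0: r = r^2 mod 43 = 19^2 = 17
  bit 4 = 0: r = r^2 mod 43 = 17^2 = 31
  bit 5 = 1: r = r^2 * 18 mod 43 = 31^2 * 18 = 15*18 = 12
  -> A = 12
B = 18^23 mod 43  (bits of 23 = 10111)
  bit 0 = 1: r = r^2 * 18 mod 43 = 1^2 * 18 = 1*18 = 18
  bit 1 = 0: r = r^2 mod 43 = 18^2 = 23
  bit 2 = 1: r = r^2 * 18 mod 43 = 23^2 * 18 = 13*18 = 19
  bit 3 = 1: r = r^2 * 18 mod 43 = 19^2 * 18 = 17*18 = 5
  bit 4 = 1: r = r^2 * 18 mod 43 = 5^2 * 18 = 25*18 = 20
  -> B = 20
s = B^a = 20^41 mod 43  (bits of 41 = 101001)
  bit 0 = 1: r = r^2 * 20 mod 43 = 1^2 * 20 = 1*20 = 20
  bit 1 = 0: r = r^2 mod 43 = 20^2 = 13
  bit 2 = 1: r = r^2 * 20 mod 43 = 13^2 * 20 = 40*20 = 26
  bit 3 = 0: r = r^2 mod 43 = 26^2 = 31
  bit 4 = 0: r = r^2 mod 43 = 31^2 = 15
  bit 5 = 1: r = r^2 * 20 mod 43 = 15^2 * 20 = 10*20 = 28
  -> s = B^a = 28

Answer: 12 20 28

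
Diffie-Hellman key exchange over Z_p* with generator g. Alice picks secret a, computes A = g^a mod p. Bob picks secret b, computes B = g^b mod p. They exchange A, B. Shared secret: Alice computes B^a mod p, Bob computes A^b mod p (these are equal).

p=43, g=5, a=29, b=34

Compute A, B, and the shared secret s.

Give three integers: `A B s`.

Answer: 30 10 17

Derivation:
A = 5^29 mod 43  (bits of 29 = 11101)
  bit 0 = 1: r = r^2 * 5 mod 43 = 1^2 * 5 = 1*5 = 5
  bit 1 = 1: r = r^2 * 5 mod 43 = 5^2 * 5 = 25*5 = 39
  bit 2 = 1: r = r^2 * 5 mod 43 = 39^2 * 5 = 16*5 = 37
  bit 3 = 0: r = r^2 mod 43 = 37^2 = 36
  bit 4 = 1: r = r^2 * 5 mod 43 = 36^2 * 5 = 6*5 = 30
  -> A = 30
B = 5^34 mod 43  (bits of 34 = 100010)
  bit 0 = 1: r = r^2 * 5 mod 43 = 1^2 * 5 = 1*5 = 5
  bit 1 = 0: r = r^2 mod 43 = 5^2 = 25
  bit 2 = 0: r = r^2 mod 43 = 25^2 = 23
  bit 3 = 0: r = r^2 mod 43 = 23^2 = 13
  bit 4 = 1: r = r^2 * 5 mod 43 = 13^2 * 5 = 40*5 = 28
  bit 5 = 0: r = r^2 mod 43 = 28^2 = 10
  -> B = 10
s = B^a = 10^29 mod 43  (bits of 29 = 11101)
  bit 0 = 1: r = r^2 * 10 mod 43 = 1^2 * 10 = 1*10 = 10
  bit 1 = 1: r = r^2 * 10 mod 43 = 10^2 * 10 = 14*10 = 11
  bit 2 = 1: r = r^2 * 10 mod 43 = 11^2 * 10 = 35*10 = 6
  bit 3 = 0: r = r^2 mod 43 = 6^2 = 36
  bit 4 = 1: r = r^2 * 10 mod 43 = 36^2 * 10 = 6*10 = 17
  -> s = B^a = 17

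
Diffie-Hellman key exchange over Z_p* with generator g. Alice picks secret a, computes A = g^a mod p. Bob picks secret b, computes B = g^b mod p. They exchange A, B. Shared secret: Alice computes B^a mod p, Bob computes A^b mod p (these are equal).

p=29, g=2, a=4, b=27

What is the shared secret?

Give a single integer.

Answer: 20

Derivation:
A = 2^4 mod 29  (bits of 4 = 100)
  bit 0 = 1: r = r^2 * 2 mod 29 = 1^2 * 2 = 1*2 = 2
  bit 1 = 0: r = r^2 mod 29 = 2^2 = 4
  bit 2 = 0: r = r^2 mod 29 = 4^2 = 16
  -> A = 16
B = 2^27 mod 29  (bits of 27 = 11011)
  bit 0 = 1: r = r^2 * 2 mod 29 = 1^2 * 2 = 1*2 = 2
  bit 1 = 1: r = r^2 * 2 mod 29 = 2^2 * 2 = 4*2 = 8
  bit 2 = 0: r = r^2 mod 29 = 8^2 = 6
  bit 3 = 1: r = r^2 * 2 mod 29 = 6^2 * 2 = 7*2 = 14
  bit 4 = 1: r = r^2 * 2 mod 29 = 14^2 * 2 = 22*2 = 15
  -> B = 15
s = B^a = 15^4 mod 29  (bits of 4 = 100)
  bit 0 = 1: r = r^2 * 15 mod 29 = 1^2 * 15 = 1*15 = 15
  bit 1 = 0: r = r^2 mod 29 = 15^2 = 22
  bit 2 = 0: r = r^2 mod 29 = 22^2 = 20
  -> s = B^a = 20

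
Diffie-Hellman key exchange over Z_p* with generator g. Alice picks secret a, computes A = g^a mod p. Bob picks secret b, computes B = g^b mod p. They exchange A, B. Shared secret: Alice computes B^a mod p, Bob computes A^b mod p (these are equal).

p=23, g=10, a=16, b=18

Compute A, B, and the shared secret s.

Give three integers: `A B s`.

A = 10^16 mod 23  (bits of 16 = 10000)
  bit 0 = 1: r = r^2 * 10 mod 23 = 1^2 * 10 = 1*10 = 10
  bit 1 = 0: r = r^2 mod 23 = 10^2 = 8
  bit 2 = 0: r = r^2 mod 23 = 8^2 = 18
  bit 3 = 0: r = r^2 mod 23 = 18^2 = 2
  bit 4 = 0: r = r^2 mod 23 = 2^2 = 4
  -> A = 4
B = 10^18 mod 23  (bits of 18 = 10010)
  bit 0 = 1: r = r^2 * 10 mod 23 = 1^2 * 10 = 1*10 = 10
  bit 1 = 0: r = r^2 mod 23 = 10^2 = 8
  bit 2 = 0: r = r^2 mod 23 = 8^2 = 18
  bit 3 = 1: r = r^2 * 10 mod 23 = 18^2 * 10 = 2*10 = 20
  bit 4 = 0: r = r^2 mod 23 = 20^2 = 9
  -> B = 9
s = B^a = 9^16 mod 23  (bits of 16 = 10000)
  bit 0 = 1: r = r^2 * 9 mod 23 = 1^2 * 9 = 1*9 = 9
  bit 1 = 0: r = r^2 mod 23 = 9^2 = 12
  bit 2 = 0: r = r^2 mod 23 = 12^2 = 6
  bit 3 = 0: r = r^2 mod 23 = 6^2 = 13
  bit 4 = 0: r = r^2 mod 23 = 13^2 = 8
  -> s = B^a = 8

Answer: 4 9 8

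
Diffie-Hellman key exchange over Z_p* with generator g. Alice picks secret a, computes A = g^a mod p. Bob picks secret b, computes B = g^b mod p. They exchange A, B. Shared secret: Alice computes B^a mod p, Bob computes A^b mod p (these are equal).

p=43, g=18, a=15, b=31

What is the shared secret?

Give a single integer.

Answer: 27

Derivation:
A = 18^15 mod 43  (bits of 15 = 1111)
  bit 0 = 1: r = r^2 * 18 mod 43 = 1^2 * 18 = 1*18 = 18
  bit 1 = 1: r = r^2 * 18 mod 43 = 18^2 * 18 = 23*18 = 27
  bit 2 = 1: r = r^2 * 18 mod 43 = 27^2 * 18 = 41*18 = 7
  bit 3 = 1: r = r^2 * 18 mod 43 = 7^2 * 18 = 6*18 = 22
  -> A = 22
B = 18^31 mod 43  (bits of 31 = 11111)
  bit 0 = 1: r = r^2 * 18 mod 43 = 1^2 * 18 = 1*18 = 18
  bit 1 = 1: r = r^2 * 18 mod 43 = 18^2 * 18 = 23*18 = 27
  bit 2 = 1: r = r^2 * 18 mod 43 = 27^2 * 18 = 41*18 = 7
  bit 3 = 1: r = r^2 * 18 mod 43 = 7^2 * 18 = 6*18 = 22
  bit 4 = 1: r = r^2 * 18 mod 43 = 22^2 * 18 = 11*18 = 26
  -> B = 26
s = B^a = 26^15 mod 43  (bits of 15 = 1111)
  bit 0 = 1: r = r^2 * 26 mod 43 = 1^2 * 26 = 1*26 = 26
  bit 1 = 1: r = r^2 * 26 mod 43 = 26^2 * 26 = 31*26 = 32
  bit 2 = 1: r = r^2 * 26 mod 43 = 32^2 * 26 = 35*26 = 7
  bit 3 = 1: r = r^2 * 26 mod 43 = 7^2 * 26 = 6*26 = 27
  -> s = B^a = 27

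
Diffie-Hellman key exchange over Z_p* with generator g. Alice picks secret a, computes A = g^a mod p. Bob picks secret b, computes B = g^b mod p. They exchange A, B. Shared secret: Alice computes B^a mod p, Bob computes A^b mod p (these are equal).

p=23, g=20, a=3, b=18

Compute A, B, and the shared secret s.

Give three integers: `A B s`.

Answer: 19 2 8

Derivation:
A = 20^3 mod 23  (bits of 3 = 11)
  bit 0 = 1: r = r^2 * 20 mod 23 = 1^2 * 20 = 1*20 = 20
  bit 1 = 1: r = r^2 * 20 mod 23 = 20^2 * 20 = 9*20 = 19
  -> A = 19
B = 20^18 mod 23  (bits of 18 = 10010)
  bit 0 = 1: r = r^2 * 20 mod 23 = 1^2 * 20 = 1*20 = 20
  bit 1 = 0: r = r^2 mod 23 = 20^2 = 9
  bit 2 = 0: r = r^2 mod 23 = 9^2 = 12
  bit 3 = 1: r = r^2 * 20 mod 23 = 12^2 * 20 = 6*20 = 5
  bit 4 = 0: r = r^2 mod 23 = 5^2 = 2
  -> B = 2
s = B^a = 2^3 mod 23  (bits of 3 = 11)
  bit 0 = 1: r = r^2 * 2 mod 23 = 1^2 * 2 = 1*2 = 2
  bit 1 = 1: r = r^2 * 2 mod 23 = 2^2 * 2 = 4*2 = 8
  -> s = B^a = 8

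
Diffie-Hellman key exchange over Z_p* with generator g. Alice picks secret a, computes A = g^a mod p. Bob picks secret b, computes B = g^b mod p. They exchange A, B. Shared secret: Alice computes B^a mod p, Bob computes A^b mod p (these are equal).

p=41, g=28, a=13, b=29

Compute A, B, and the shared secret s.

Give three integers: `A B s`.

Answer: 30 7 12

Derivation:
A = 28^13 mod 41  (bits of 13 = 1101)
  bit 0 = 1: r = r^2 * 28 mod 41 = 1^2 * 28 = 1*28 = 28
  bit 1 = 1: r = r^2 * 28 mod 41 = 28^2 * 28 = 5*28 = 17
  bit 2 = 0: r = r^2 mod 41 = 17^2 = 2
  bit 3 = 1: r = r^2 * 28 mod 41 = 2^2 * 28 = 4*28 = 30
  -> A = 30
B = 28^29 mod 41  (bits of 29 = 11101)
  bit 0 = 1: r = r^2 * 28 mod 41 = 1^2 * 28 = 1*28 = 28
  bit 1 = 1: r = r^2 * 28 mod 41 = 28^2 * 28 = 5*28 = 17
  bit 2 = 1: r = r^2 * 28 mod 41 = 17^2 * 28 = 2*28 = 15
  bit 3 = 0: r = r^2 mod 41 = 15^2 = 20
  bit 4 = 1: r = r^2 * 28 mod 41 = 20^2 * 28 = 31*28 = 7
  -> B = 7
s = B^a = 7^13 mod 41  (bits of 13 = 1101)
  bit 0 = 1: r = r^2 * 7 mod 41 = 1^2 * 7 = 1*7 = 7
  bit 1 = 1: r = r^2 * 7 mod 41 = 7^2 * 7 = 8*7 = 15
  bit 2 = 0: r = r^2 mod 41 = 15^2 = 20
  bit 3 = 1: r = r^2 * 7 mod 41 = 20^2 * 7 = 31*7 = 12
  -> s = B^a = 12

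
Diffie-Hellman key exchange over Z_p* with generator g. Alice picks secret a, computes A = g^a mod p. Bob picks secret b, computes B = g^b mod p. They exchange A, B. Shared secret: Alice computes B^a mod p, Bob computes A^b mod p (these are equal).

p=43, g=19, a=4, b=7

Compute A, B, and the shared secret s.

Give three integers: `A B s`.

Answer: 31 37 6

Derivation:
A = 19^4 mod 43  (bits of 4 = 100)
  bit 0 = 1: r = r^2 * 19 mod 43 = 1^2 * 19 = 1*19 = 19
  bit 1 = 0: r = r^2 mod 43 = 19^2 = 17
  bit 2 = 0: r = r^2 mod 43 = 17^2 = 31
  -> A = 31
B = 19^7 mod 43  (bits of 7 = 111)
  bit 0 = 1: r = r^2 * 19 mod 43 = 1^2 * 19 = 1*19 = 19
  bit 1 = 1: r = r^2 * 19 mod 43 = 19^2 * 19 = 17*19 = 22
  bit 2 = 1: r = r^2 * 19 mod 43 = 22^2 * 19 = 11*19 = 37
  -> B = 37
s = B^a = 37^4 mod 43  (bits of 4 = 100)
  bit 0 = 1: r = r^2 * 37 mod 43 = 1^2 * 37 = 1*37 = 37
  bit 1 = 0: r = r^2 mod 43 = 37^2 = 36
  bit 2 = 0: r = r^2 mod 43 = 36^2 = 6
  -> s = B^a = 6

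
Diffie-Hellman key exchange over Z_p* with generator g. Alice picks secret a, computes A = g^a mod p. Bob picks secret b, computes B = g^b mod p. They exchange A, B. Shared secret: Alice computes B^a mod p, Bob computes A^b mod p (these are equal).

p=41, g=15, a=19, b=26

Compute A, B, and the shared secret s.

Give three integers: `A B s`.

A = 15^19 mod 41  (bits of 19 = 10011)
  bit 0 = 1: r = r^2 * 15 mod 41 = 1^2 * 15 = 1*15 = 15
  bit 1 = 0: r = r^2 mod 41 = 15^2 = 20
  bit 2 = 0: r = r^2 mod 41 = 20^2 = 31
  bit 3 = 1: r = r^2 * 15 mod 41 = 31^2 * 15 = 18*15 = 24
  bit 4 = 1: r = r^2 * 15 mod 41 = 24^2 * 15 = 2*15 = 30
  -> A = 30
B = 15^26 mod 41  (bits of 26 = 11010)
  bit 0 = 1: r = r^2 * 15 mod 41 = 1^2 * 15 = 1*15 = 15
  bit 1 = 1: r = r^2 * 15 mod 41 = 15^2 * 15 = 20*15 = 13
  bit 2 = 0: r = r^2 mod 41 = 13^2 = 5
  bit 3 = 1: r = r^2 * 15 mod 41 = 5^2 * 15 = 25*15 = 6
  bit 4 = 0: r = r^2 mod 41 = 6^2 = 36
  -> B = 36
s = B^a = 36^19 mod 41  (bits of 19 = 10011)
  bit 0 = 1: r = r^2 * 36 mod 41 = 1^2 * 36 = 1*36 = 36
  bit 1 = 0: r = r^2 mod 41 = 36^2 = 25
  bit 2 = 0: r = r^2 mod 41 = 25^2 = 10
  bit 3 = 1: r = r^2 * 36 mod 41 = 10^2 * 36 = 18*36 = 33
  bit 4 = 1: r = r^2 * 36 mod 41 = 33^2 * 36 = 23*36 = 8
  -> s = B^a = 8

Answer: 30 36 8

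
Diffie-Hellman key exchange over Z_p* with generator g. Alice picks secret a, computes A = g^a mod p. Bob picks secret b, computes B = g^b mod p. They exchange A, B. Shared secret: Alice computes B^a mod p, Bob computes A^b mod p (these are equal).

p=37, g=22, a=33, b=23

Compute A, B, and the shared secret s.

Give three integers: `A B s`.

A = 22^33 mod 37  (bits of 33 = 100001)
  bit 0 = 1: r = r^2 * 22 mod 37 = 1^2 * 22 = 1*22 = 22
  bit 1 = 0: r = r^2 mod 37 = 22^2 = 3
  bit 2 = 0: r = r^2 mod 37 = 3^2 = 9
  bit 3 = 0: r = r^2 mod 37 = 9^2 = 7
  bit 4 = 0: r = r^2 mod 37 = 7^2 = 12
  bit 5 = 1: r = r^2 * 22 mod 37 = 12^2 * 22 = 33*22 = 23
  -> A = 23
B = 22^23 mod 37  (bits of 23 = 10111)
  bit 0 = 1: r = r^2 * 22 mod 37 = 1^2 * 22 = 1*22 = 22
  bit 1 = 0: r = r^2 mod 37 = 22^2 = 3
  bit 2 = 1: r = r^2 * 22 mod 37 = 3^2 * 22 = 9*22 = 13
  bit 3 = 1: r = r^2 * 22 mod 37 = 13^2 * 22 = 21*22 = 18
  bit 4 = 1: r = r^2 * 22 mod 37 = 18^2 * 22 = 28*22 = 24
  -> B = 24
s = B^a = 24^33 mod 37  (bits of 33 = 100001)
  bit 0 = 1: r = r^2 * 24 mod 37 = 1^2 * 24 = 1*24 = 24
  bit 1 = 0: r = r^2 mod 37 = 24^2 = 21
  bit 2 = 0: r = r^2 mod 37 = 21^2 = 34
  bit 3 = 0: r = r^2 mod 37 = 34^2 = 9
  bit 4 = 0: r = r^2 mod 37 = 9^2 = 7
  bit 5 = 1: r = r^2 * 24 mod 37 = 7^2 * 24 = 12*24 = 29
  -> s = B^a = 29

Answer: 23 24 29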